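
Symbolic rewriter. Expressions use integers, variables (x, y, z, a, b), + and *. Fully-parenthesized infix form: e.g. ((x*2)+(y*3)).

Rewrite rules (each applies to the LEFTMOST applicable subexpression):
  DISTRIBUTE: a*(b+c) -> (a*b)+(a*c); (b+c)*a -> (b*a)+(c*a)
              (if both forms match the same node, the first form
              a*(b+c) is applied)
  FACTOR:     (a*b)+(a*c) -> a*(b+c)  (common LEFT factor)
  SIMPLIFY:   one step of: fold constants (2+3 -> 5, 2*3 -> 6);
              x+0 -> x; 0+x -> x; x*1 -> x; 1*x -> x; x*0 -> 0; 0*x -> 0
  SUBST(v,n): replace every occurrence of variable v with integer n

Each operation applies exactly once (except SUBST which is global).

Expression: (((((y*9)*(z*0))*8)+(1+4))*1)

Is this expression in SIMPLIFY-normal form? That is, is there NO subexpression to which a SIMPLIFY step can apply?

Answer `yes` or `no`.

Answer: no

Derivation:
Expression: (((((y*9)*(z*0))*8)+(1+4))*1)
Scanning for simplifiable subexpressions (pre-order)...
  at root: (((((y*9)*(z*0))*8)+(1+4))*1) (SIMPLIFIABLE)
  at L: ((((y*9)*(z*0))*8)+(1+4)) (not simplifiable)
  at LL: (((y*9)*(z*0))*8) (not simplifiable)
  at LLL: ((y*9)*(z*0)) (not simplifiable)
  at LLLL: (y*9) (not simplifiable)
  at LLLR: (z*0) (SIMPLIFIABLE)
  at LR: (1+4) (SIMPLIFIABLE)
Found simplifiable subexpr at path root: (((((y*9)*(z*0))*8)+(1+4))*1)
One SIMPLIFY step would give: ((((y*9)*(z*0))*8)+(1+4))
-> NOT in normal form.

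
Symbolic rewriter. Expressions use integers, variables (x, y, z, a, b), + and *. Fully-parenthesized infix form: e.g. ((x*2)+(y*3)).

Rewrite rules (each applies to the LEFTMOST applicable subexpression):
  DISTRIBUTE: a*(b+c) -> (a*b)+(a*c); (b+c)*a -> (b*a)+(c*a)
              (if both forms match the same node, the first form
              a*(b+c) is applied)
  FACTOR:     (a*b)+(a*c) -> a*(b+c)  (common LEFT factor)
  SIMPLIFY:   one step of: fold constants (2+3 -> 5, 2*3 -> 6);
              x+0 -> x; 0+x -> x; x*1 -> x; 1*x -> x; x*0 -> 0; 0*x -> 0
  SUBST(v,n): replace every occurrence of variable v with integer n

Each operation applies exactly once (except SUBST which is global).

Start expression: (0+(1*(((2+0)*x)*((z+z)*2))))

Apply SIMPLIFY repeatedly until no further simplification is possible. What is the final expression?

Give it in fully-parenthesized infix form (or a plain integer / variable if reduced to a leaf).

Start: (0+(1*(((2+0)*x)*((z+z)*2))))
Step 1: at root: (0+(1*(((2+0)*x)*((z+z)*2)))) -> (1*(((2+0)*x)*((z+z)*2))); overall: (0+(1*(((2+0)*x)*((z+z)*2)))) -> (1*(((2+0)*x)*((z+z)*2)))
Step 2: at root: (1*(((2+0)*x)*((z+z)*2))) -> (((2+0)*x)*((z+z)*2)); overall: (1*(((2+0)*x)*((z+z)*2))) -> (((2+0)*x)*((z+z)*2))
Step 3: at LL: (2+0) -> 2; overall: (((2+0)*x)*((z+z)*2)) -> ((2*x)*((z+z)*2))
Fixed point: ((2*x)*((z+z)*2))

Answer: ((2*x)*((z+z)*2))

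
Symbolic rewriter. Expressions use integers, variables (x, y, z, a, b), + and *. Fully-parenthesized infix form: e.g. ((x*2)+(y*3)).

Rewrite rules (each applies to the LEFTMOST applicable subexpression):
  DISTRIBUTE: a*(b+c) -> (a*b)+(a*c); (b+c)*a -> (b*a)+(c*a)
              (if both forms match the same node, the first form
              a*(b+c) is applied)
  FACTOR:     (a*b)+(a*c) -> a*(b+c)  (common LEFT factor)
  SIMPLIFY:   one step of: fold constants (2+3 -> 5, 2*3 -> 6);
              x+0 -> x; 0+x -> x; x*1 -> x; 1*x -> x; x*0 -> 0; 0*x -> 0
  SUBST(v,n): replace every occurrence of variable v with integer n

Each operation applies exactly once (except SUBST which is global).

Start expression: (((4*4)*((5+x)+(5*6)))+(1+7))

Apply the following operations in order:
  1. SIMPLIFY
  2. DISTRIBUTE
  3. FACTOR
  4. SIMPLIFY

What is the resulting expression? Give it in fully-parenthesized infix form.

Answer: ((16*((5+x)+30))+(1+7))

Derivation:
Start: (((4*4)*((5+x)+(5*6)))+(1+7))
Apply SIMPLIFY at LL (target: (4*4)): (((4*4)*((5+x)+(5*6)))+(1+7)) -> ((16*((5+x)+(5*6)))+(1+7))
Apply DISTRIBUTE at L (target: (16*((5+x)+(5*6)))): ((16*((5+x)+(5*6)))+(1+7)) -> (((16*(5+x))+(16*(5*6)))+(1+7))
Apply FACTOR at L (target: ((16*(5+x))+(16*(5*6)))): (((16*(5+x))+(16*(5*6)))+(1+7)) -> ((16*((5+x)+(5*6)))+(1+7))
Apply SIMPLIFY at LRR (target: (5*6)): ((16*((5+x)+(5*6)))+(1+7)) -> ((16*((5+x)+30))+(1+7))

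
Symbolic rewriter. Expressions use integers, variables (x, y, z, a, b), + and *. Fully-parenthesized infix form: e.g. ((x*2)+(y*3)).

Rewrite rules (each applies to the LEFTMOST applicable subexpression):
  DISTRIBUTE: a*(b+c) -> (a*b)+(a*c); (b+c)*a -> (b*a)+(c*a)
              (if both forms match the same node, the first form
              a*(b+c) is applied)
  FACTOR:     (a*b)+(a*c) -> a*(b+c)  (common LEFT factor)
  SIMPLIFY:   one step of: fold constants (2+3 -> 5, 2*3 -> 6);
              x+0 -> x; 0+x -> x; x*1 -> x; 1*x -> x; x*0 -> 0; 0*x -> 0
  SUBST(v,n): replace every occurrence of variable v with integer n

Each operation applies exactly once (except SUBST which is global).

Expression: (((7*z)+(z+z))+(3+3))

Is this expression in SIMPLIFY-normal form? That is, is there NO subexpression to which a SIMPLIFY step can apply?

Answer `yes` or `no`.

Answer: no

Derivation:
Expression: (((7*z)+(z+z))+(3+3))
Scanning for simplifiable subexpressions (pre-order)...
  at root: (((7*z)+(z+z))+(3+3)) (not simplifiable)
  at L: ((7*z)+(z+z)) (not simplifiable)
  at LL: (7*z) (not simplifiable)
  at LR: (z+z) (not simplifiable)
  at R: (3+3) (SIMPLIFIABLE)
Found simplifiable subexpr at path R: (3+3)
One SIMPLIFY step would give: (((7*z)+(z+z))+6)
-> NOT in normal form.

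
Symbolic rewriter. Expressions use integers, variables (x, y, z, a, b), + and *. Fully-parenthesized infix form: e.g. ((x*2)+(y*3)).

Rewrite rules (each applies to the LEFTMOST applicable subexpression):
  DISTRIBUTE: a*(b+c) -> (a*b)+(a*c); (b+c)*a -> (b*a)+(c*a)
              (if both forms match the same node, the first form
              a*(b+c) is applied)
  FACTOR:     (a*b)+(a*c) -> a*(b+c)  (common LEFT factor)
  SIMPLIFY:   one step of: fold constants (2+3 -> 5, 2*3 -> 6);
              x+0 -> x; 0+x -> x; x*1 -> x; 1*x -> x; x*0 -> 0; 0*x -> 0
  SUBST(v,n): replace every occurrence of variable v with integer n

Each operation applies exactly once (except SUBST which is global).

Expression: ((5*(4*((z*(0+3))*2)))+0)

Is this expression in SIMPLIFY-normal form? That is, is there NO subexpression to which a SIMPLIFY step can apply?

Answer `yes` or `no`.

Answer: no

Derivation:
Expression: ((5*(4*((z*(0+3))*2)))+0)
Scanning for simplifiable subexpressions (pre-order)...
  at root: ((5*(4*((z*(0+3))*2)))+0) (SIMPLIFIABLE)
  at L: (5*(4*((z*(0+3))*2))) (not simplifiable)
  at LR: (4*((z*(0+3))*2)) (not simplifiable)
  at LRR: ((z*(0+3))*2) (not simplifiable)
  at LRRL: (z*(0+3)) (not simplifiable)
  at LRRLR: (0+3) (SIMPLIFIABLE)
Found simplifiable subexpr at path root: ((5*(4*((z*(0+3))*2)))+0)
One SIMPLIFY step would give: (5*(4*((z*(0+3))*2)))
-> NOT in normal form.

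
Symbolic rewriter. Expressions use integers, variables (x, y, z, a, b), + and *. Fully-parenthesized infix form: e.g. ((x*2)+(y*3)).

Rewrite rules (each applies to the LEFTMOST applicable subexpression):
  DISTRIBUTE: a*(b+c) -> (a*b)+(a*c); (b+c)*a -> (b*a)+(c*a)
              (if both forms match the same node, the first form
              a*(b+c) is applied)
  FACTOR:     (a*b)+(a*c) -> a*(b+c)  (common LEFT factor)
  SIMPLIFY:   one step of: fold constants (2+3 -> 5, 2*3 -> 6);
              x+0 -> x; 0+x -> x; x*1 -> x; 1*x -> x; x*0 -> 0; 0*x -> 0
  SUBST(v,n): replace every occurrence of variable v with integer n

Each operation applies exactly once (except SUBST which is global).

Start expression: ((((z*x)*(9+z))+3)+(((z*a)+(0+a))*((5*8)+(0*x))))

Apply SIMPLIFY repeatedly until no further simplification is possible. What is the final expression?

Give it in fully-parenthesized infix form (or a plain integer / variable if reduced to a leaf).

Start: ((((z*x)*(9+z))+3)+(((z*a)+(0+a))*((5*8)+(0*x))))
Step 1: at RLR: (0+a) -> a; overall: ((((z*x)*(9+z))+3)+(((z*a)+(0+a))*((5*8)+(0*x)))) -> ((((z*x)*(9+z))+3)+(((z*a)+a)*((5*8)+(0*x))))
Step 2: at RRL: (5*8) -> 40; overall: ((((z*x)*(9+z))+3)+(((z*a)+a)*((5*8)+(0*x)))) -> ((((z*x)*(9+z))+3)+(((z*a)+a)*(40+(0*x))))
Step 3: at RRR: (0*x) -> 0; overall: ((((z*x)*(9+z))+3)+(((z*a)+a)*(40+(0*x)))) -> ((((z*x)*(9+z))+3)+(((z*a)+a)*(40+0)))
Step 4: at RR: (40+0) -> 40; overall: ((((z*x)*(9+z))+3)+(((z*a)+a)*(40+0))) -> ((((z*x)*(9+z))+3)+(((z*a)+a)*40))
Fixed point: ((((z*x)*(9+z))+3)+(((z*a)+a)*40))

Answer: ((((z*x)*(9+z))+3)+(((z*a)+a)*40))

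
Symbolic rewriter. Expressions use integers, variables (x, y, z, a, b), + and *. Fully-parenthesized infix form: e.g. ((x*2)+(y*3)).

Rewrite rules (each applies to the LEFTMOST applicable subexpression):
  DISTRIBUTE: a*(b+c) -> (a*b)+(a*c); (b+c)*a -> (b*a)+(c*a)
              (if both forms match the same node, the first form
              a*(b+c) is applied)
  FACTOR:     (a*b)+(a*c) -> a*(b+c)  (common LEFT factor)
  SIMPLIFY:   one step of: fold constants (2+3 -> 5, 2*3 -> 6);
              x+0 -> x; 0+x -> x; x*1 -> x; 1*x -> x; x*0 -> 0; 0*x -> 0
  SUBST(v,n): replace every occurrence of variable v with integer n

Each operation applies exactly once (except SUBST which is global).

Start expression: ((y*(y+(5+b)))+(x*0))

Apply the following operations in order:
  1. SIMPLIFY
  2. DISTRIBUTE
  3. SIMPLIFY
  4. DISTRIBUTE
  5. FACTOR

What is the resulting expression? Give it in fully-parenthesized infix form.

Start: ((y*(y+(5+b)))+(x*0))
Apply SIMPLIFY at R (target: (x*0)): ((y*(y+(5+b)))+(x*0)) -> ((y*(y+(5+b)))+0)
Apply DISTRIBUTE at L (target: (y*(y+(5+b)))): ((y*(y+(5+b)))+0) -> (((y*y)+(y*(5+b)))+0)
Apply SIMPLIFY at root (target: (((y*y)+(y*(5+b)))+0)): (((y*y)+(y*(5+b)))+0) -> ((y*y)+(y*(5+b)))
Apply DISTRIBUTE at R (target: (y*(5+b))): ((y*y)+(y*(5+b))) -> ((y*y)+((y*5)+(y*b)))
Apply FACTOR at R (target: ((y*5)+(y*b))): ((y*y)+((y*5)+(y*b))) -> ((y*y)+(y*(5+b)))

Answer: ((y*y)+(y*(5+b)))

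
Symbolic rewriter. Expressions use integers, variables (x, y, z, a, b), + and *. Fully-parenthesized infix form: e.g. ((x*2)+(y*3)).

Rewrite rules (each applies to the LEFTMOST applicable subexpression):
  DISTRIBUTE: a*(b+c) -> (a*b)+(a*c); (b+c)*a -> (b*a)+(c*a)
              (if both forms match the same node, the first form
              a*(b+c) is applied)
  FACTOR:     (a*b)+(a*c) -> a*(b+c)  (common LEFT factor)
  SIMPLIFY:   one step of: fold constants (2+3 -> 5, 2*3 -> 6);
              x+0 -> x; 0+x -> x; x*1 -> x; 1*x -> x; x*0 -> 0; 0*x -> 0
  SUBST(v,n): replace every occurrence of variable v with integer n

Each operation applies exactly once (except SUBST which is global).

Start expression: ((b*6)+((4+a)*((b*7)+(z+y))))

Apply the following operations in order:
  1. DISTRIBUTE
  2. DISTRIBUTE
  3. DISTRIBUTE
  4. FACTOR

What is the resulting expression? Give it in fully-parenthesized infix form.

Answer: ((b*6)+(((4*(b*7))+(a*(b*7)))+((4+a)*(z+y))))

Derivation:
Start: ((b*6)+((4+a)*((b*7)+(z+y))))
Apply DISTRIBUTE at R (target: ((4+a)*((b*7)+(z+y)))): ((b*6)+((4+a)*((b*7)+(z+y)))) -> ((b*6)+(((4+a)*(b*7))+((4+a)*(z+y))))
Apply DISTRIBUTE at RL (target: ((4+a)*(b*7))): ((b*6)+(((4+a)*(b*7))+((4+a)*(z+y)))) -> ((b*6)+(((4*(b*7))+(a*(b*7)))+((4+a)*(z+y))))
Apply DISTRIBUTE at RR (target: ((4+a)*(z+y))): ((b*6)+(((4*(b*7))+(a*(b*7)))+((4+a)*(z+y)))) -> ((b*6)+(((4*(b*7))+(a*(b*7)))+(((4+a)*z)+((4+a)*y))))
Apply FACTOR at RR (target: (((4+a)*z)+((4+a)*y))): ((b*6)+(((4*(b*7))+(a*(b*7)))+(((4+a)*z)+((4+a)*y)))) -> ((b*6)+(((4*(b*7))+(a*(b*7)))+((4+a)*(z+y))))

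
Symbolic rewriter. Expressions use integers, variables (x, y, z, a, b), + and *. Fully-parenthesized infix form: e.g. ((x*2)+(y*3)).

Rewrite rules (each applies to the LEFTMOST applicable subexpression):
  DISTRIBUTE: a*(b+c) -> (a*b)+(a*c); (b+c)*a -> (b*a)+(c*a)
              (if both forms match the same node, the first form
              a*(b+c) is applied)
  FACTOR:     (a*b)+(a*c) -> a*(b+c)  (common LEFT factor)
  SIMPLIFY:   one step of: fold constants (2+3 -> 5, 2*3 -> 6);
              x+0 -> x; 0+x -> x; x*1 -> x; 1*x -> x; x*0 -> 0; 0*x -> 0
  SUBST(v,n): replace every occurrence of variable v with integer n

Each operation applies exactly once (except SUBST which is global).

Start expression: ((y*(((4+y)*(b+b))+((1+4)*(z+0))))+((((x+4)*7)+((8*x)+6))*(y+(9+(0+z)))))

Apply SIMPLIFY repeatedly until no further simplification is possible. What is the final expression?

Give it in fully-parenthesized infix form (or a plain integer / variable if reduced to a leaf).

Answer: ((y*(((4+y)*(b+b))+(5*z)))+((((x+4)*7)+((8*x)+6))*(y+(9+z))))

Derivation:
Start: ((y*(((4+y)*(b+b))+((1+4)*(z+0))))+((((x+4)*7)+((8*x)+6))*(y+(9+(0+z)))))
Step 1: at LRRL: (1+4) -> 5; overall: ((y*(((4+y)*(b+b))+((1+4)*(z+0))))+((((x+4)*7)+((8*x)+6))*(y+(9+(0+z))))) -> ((y*(((4+y)*(b+b))+(5*(z+0))))+((((x+4)*7)+((8*x)+6))*(y+(9+(0+z)))))
Step 2: at LRRR: (z+0) -> z; overall: ((y*(((4+y)*(b+b))+(5*(z+0))))+((((x+4)*7)+((8*x)+6))*(y+(9+(0+z))))) -> ((y*(((4+y)*(b+b))+(5*z)))+((((x+4)*7)+((8*x)+6))*(y+(9+(0+z)))))
Step 3: at RRRR: (0+z) -> z; overall: ((y*(((4+y)*(b+b))+(5*z)))+((((x+4)*7)+((8*x)+6))*(y+(9+(0+z))))) -> ((y*(((4+y)*(b+b))+(5*z)))+((((x+4)*7)+((8*x)+6))*(y+(9+z))))
Fixed point: ((y*(((4+y)*(b+b))+(5*z)))+((((x+4)*7)+((8*x)+6))*(y+(9+z))))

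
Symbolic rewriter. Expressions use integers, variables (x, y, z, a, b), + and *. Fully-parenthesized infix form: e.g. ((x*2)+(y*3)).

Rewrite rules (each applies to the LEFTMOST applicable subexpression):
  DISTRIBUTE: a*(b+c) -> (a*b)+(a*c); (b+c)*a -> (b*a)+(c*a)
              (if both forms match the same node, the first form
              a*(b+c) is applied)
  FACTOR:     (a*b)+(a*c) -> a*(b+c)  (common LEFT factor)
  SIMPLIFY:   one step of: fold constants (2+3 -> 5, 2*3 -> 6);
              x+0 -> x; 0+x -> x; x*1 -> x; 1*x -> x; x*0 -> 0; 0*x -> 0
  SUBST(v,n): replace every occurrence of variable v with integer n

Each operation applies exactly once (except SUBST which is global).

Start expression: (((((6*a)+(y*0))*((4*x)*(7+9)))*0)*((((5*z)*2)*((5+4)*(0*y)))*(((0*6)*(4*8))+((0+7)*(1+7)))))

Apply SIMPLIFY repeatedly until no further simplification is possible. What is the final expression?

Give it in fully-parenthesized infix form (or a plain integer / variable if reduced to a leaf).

Start: (((((6*a)+(y*0))*((4*x)*(7+9)))*0)*((((5*z)*2)*((5+4)*(0*y)))*(((0*6)*(4*8))+((0+7)*(1+7)))))
Step 1: at L: ((((6*a)+(y*0))*((4*x)*(7+9)))*0) -> 0; overall: (((((6*a)+(y*0))*((4*x)*(7+9)))*0)*((((5*z)*2)*((5+4)*(0*y)))*(((0*6)*(4*8))+((0+7)*(1+7))))) -> (0*((((5*z)*2)*((5+4)*(0*y)))*(((0*6)*(4*8))+((0+7)*(1+7)))))
Step 2: at root: (0*((((5*z)*2)*((5+4)*(0*y)))*(((0*6)*(4*8))+((0+7)*(1+7))))) -> 0; overall: (0*((((5*z)*2)*((5+4)*(0*y)))*(((0*6)*(4*8))+((0+7)*(1+7))))) -> 0
Fixed point: 0

Answer: 0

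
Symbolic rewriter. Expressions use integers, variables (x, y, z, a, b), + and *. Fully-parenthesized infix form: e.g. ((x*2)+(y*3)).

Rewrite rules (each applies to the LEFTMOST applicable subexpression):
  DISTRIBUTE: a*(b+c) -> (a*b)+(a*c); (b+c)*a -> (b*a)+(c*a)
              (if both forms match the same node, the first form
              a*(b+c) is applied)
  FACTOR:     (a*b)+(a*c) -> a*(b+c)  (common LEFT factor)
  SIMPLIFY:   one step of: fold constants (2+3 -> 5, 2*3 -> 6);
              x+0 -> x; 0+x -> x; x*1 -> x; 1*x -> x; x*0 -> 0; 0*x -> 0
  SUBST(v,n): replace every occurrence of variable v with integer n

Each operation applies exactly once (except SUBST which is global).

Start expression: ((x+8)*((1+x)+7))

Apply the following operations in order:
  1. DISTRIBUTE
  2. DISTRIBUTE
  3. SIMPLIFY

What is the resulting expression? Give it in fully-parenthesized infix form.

Answer: (((x+8)+((x+8)*x))+((x+8)*7))

Derivation:
Start: ((x+8)*((1+x)+7))
Apply DISTRIBUTE at root (target: ((x+8)*((1+x)+7))): ((x+8)*((1+x)+7)) -> (((x+8)*(1+x))+((x+8)*7))
Apply DISTRIBUTE at L (target: ((x+8)*(1+x))): (((x+8)*(1+x))+((x+8)*7)) -> ((((x+8)*1)+((x+8)*x))+((x+8)*7))
Apply SIMPLIFY at LL (target: ((x+8)*1)): ((((x+8)*1)+((x+8)*x))+((x+8)*7)) -> (((x+8)+((x+8)*x))+((x+8)*7))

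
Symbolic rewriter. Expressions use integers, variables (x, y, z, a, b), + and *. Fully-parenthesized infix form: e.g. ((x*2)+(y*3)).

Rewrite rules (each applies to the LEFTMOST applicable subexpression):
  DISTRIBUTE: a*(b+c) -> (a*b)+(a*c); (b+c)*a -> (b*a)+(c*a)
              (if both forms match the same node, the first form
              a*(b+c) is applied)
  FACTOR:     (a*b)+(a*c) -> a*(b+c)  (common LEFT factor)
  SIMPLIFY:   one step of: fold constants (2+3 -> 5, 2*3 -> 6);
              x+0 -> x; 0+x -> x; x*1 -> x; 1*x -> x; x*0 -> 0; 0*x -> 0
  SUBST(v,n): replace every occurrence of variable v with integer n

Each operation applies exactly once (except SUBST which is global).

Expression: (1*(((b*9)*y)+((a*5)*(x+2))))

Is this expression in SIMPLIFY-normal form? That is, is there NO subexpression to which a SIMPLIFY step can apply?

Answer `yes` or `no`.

Answer: no

Derivation:
Expression: (1*(((b*9)*y)+((a*5)*(x+2))))
Scanning for simplifiable subexpressions (pre-order)...
  at root: (1*(((b*9)*y)+((a*5)*(x+2)))) (SIMPLIFIABLE)
  at R: (((b*9)*y)+((a*5)*(x+2))) (not simplifiable)
  at RL: ((b*9)*y) (not simplifiable)
  at RLL: (b*9) (not simplifiable)
  at RR: ((a*5)*(x+2)) (not simplifiable)
  at RRL: (a*5) (not simplifiable)
  at RRR: (x+2) (not simplifiable)
Found simplifiable subexpr at path root: (1*(((b*9)*y)+((a*5)*(x+2))))
One SIMPLIFY step would give: (((b*9)*y)+((a*5)*(x+2)))
-> NOT in normal form.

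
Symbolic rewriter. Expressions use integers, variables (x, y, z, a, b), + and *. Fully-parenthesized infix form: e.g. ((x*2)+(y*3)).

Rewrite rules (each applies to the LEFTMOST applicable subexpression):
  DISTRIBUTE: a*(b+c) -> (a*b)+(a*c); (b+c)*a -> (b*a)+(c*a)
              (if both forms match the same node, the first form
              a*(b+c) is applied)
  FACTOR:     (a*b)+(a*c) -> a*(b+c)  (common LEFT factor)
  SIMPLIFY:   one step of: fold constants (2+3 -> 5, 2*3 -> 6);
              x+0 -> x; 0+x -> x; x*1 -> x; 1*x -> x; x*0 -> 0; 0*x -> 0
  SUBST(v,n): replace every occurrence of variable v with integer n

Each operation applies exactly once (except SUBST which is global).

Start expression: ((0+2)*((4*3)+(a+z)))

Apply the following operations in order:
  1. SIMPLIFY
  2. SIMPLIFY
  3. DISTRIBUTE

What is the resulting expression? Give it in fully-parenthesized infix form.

Answer: ((2*12)+(2*(a+z)))

Derivation:
Start: ((0+2)*((4*3)+(a+z)))
Apply SIMPLIFY at L (target: (0+2)): ((0+2)*((4*3)+(a+z))) -> (2*((4*3)+(a+z)))
Apply SIMPLIFY at RL (target: (4*3)): (2*((4*3)+(a+z))) -> (2*(12+(a+z)))
Apply DISTRIBUTE at root (target: (2*(12+(a+z)))): (2*(12+(a+z))) -> ((2*12)+(2*(a+z)))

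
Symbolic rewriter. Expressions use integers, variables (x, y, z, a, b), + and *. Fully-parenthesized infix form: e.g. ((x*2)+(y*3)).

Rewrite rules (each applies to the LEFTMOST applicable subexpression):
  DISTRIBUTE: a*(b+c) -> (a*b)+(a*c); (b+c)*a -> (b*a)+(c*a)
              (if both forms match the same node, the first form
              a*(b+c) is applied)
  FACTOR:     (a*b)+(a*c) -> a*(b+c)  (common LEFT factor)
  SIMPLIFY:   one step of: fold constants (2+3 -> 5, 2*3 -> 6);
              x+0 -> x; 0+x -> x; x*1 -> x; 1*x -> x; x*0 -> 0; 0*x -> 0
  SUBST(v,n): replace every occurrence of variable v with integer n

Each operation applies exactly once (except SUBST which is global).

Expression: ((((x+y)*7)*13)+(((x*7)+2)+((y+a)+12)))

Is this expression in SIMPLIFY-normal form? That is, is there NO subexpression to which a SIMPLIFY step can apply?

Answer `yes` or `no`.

Expression: ((((x+y)*7)*13)+(((x*7)+2)+((y+a)+12)))
Scanning for simplifiable subexpressions (pre-order)...
  at root: ((((x+y)*7)*13)+(((x*7)+2)+((y+a)+12))) (not simplifiable)
  at L: (((x+y)*7)*13) (not simplifiable)
  at LL: ((x+y)*7) (not simplifiable)
  at LLL: (x+y) (not simplifiable)
  at R: (((x*7)+2)+((y+a)+12)) (not simplifiable)
  at RL: ((x*7)+2) (not simplifiable)
  at RLL: (x*7) (not simplifiable)
  at RR: ((y+a)+12) (not simplifiable)
  at RRL: (y+a) (not simplifiable)
Result: no simplifiable subexpression found -> normal form.

Answer: yes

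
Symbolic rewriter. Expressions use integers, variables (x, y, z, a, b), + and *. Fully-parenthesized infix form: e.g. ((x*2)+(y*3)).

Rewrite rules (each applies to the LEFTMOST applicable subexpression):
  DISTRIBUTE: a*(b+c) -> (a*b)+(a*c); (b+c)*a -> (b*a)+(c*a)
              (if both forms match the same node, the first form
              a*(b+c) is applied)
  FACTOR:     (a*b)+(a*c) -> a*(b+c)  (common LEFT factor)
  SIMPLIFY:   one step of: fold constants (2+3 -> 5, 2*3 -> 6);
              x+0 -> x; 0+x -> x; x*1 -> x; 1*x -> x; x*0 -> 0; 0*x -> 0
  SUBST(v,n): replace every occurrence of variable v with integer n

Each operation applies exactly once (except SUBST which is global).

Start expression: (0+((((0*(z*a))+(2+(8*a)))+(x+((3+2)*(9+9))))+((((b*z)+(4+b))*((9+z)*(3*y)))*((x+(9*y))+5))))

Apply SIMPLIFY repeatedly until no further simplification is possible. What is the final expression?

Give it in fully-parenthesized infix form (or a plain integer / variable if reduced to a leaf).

Start: (0+((((0*(z*a))+(2+(8*a)))+(x+((3+2)*(9+9))))+((((b*z)+(4+b))*((9+z)*(3*y)))*((x+(9*y))+5))))
Step 1: at root: (0+((((0*(z*a))+(2+(8*a)))+(x+((3+2)*(9+9))))+((((b*z)+(4+b))*((9+z)*(3*y)))*((x+(9*y))+5)))) -> ((((0*(z*a))+(2+(8*a)))+(x+((3+2)*(9+9))))+((((b*z)+(4+b))*((9+z)*(3*y)))*((x+(9*y))+5))); overall: (0+((((0*(z*a))+(2+(8*a)))+(x+((3+2)*(9+9))))+((((b*z)+(4+b))*((9+z)*(3*y)))*((x+(9*y))+5)))) -> ((((0*(z*a))+(2+(8*a)))+(x+((3+2)*(9+9))))+((((b*z)+(4+b))*((9+z)*(3*y)))*((x+(9*y))+5)))
Step 2: at LLL: (0*(z*a)) -> 0; overall: ((((0*(z*a))+(2+(8*a)))+(x+((3+2)*(9+9))))+((((b*z)+(4+b))*((9+z)*(3*y)))*((x+(9*y))+5))) -> (((0+(2+(8*a)))+(x+((3+2)*(9+9))))+((((b*z)+(4+b))*((9+z)*(3*y)))*((x+(9*y))+5)))
Step 3: at LL: (0+(2+(8*a))) -> (2+(8*a)); overall: (((0+(2+(8*a)))+(x+((3+2)*(9+9))))+((((b*z)+(4+b))*((9+z)*(3*y)))*((x+(9*y))+5))) -> (((2+(8*a))+(x+((3+2)*(9+9))))+((((b*z)+(4+b))*((9+z)*(3*y)))*((x+(9*y))+5)))
Step 4: at LRRL: (3+2) -> 5; overall: (((2+(8*a))+(x+((3+2)*(9+9))))+((((b*z)+(4+b))*((9+z)*(3*y)))*((x+(9*y))+5))) -> (((2+(8*a))+(x+(5*(9+9))))+((((b*z)+(4+b))*((9+z)*(3*y)))*((x+(9*y))+5)))
Step 5: at LRRR: (9+9) -> 18; overall: (((2+(8*a))+(x+(5*(9+9))))+((((b*z)+(4+b))*((9+z)*(3*y)))*((x+(9*y))+5))) -> (((2+(8*a))+(x+(5*18)))+((((b*z)+(4+b))*((9+z)*(3*y)))*((x+(9*y))+5)))
Step 6: at LRR: (5*18) -> 90; overall: (((2+(8*a))+(x+(5*18)))+((((b*z)+(4+b))*((9+z)*(3*y)))*((x+(9*y))+5))) -> (((2+(8*a))+(x+90))+((((b*z)+(4+b))*((9+z)*(3*y)))*((x+(9*y))+5)))
Fixed point: (((2+(8*a))+(x+90))+((((b*z)+(4+b))*((9+z)*(3*y)))*((x+(9*y))+5)))

Answer: (((2+(8*a))+(x+90))+((((b*z)+(4+b))*((9+z)*(3*y)))*((x+(9*y))+5)))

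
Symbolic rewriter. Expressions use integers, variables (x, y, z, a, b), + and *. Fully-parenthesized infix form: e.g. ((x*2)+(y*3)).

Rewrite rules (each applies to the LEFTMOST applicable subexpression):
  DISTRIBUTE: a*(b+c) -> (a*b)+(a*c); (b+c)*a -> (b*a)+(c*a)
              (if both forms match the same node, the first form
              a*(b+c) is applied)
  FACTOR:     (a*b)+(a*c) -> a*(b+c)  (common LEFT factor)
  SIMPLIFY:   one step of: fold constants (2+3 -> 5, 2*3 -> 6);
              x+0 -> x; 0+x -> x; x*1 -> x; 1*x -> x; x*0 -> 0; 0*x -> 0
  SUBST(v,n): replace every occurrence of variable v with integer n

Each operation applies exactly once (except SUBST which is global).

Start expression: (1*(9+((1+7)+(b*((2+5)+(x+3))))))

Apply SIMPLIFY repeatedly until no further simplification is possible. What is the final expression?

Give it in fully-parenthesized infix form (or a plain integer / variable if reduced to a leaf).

Answer: (9+(8+(b*(7+(x+3)))))

Derivation:
Start: (1*(9+((1+7)+(b*((2+5)+(x+3))))))
Step 1: at root: (1*(9+((1+7)+(b*((2+5)+(x+3)))))) -> (9+((1+7)+(b*((2+5)+(x+3))))); overall: (1*(9+((1+7)+(b*((2+5)+(x+3)))))) -> (9+((1+7)+(b*((2+5)+(x+3)))))
Step 2: at RL: (1+7) -> 8; overall: (9+((1+7)+(b*((2+5)+(x+3))))) -> (9+(8+(b*((2+5)+(x+3)))))
Step 3: at RRRL: (2+5) -> 7; overall: (9+(8+(b*((2+5)+(x+3))))) -> (9+(8+(b*(7+(x+3)))))
Fixed point: (9+(8+(b*(7+(x+3)))))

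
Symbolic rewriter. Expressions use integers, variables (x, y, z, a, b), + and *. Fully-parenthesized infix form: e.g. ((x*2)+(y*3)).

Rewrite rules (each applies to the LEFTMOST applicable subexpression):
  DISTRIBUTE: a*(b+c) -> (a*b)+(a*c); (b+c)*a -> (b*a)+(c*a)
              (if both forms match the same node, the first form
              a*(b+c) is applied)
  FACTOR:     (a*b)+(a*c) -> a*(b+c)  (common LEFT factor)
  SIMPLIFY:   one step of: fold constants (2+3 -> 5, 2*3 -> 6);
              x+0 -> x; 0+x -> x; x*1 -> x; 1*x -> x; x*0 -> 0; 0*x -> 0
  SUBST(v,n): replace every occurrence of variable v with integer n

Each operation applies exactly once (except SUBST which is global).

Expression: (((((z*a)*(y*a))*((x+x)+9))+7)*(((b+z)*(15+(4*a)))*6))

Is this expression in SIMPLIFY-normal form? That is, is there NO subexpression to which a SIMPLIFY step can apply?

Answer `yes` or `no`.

Expression: (((((z*a)*(y*a))*((x+x)+9))+7)*(((b+z)*(15+(4*a)))*6))
Scanning for simplifiable subexpressions (pre-order)...
  at root: (((((z*a)*(y*a))*((x+x)+9))+7)*(((b+z)*(15+(4*a)))*6)) (not simplifiable)
  at L: ((((z*a)*(y*a))*((x+x)+9))+7) (not simplifiable)
  at LL: (((z*a)*(y*a))*((x+x)+9)) (not simplifiable)
  at LLL: ((z*a)*(y*a)) (not simplifiable)
  at LLLL: (z*a) (not simplifiable)
  at LLLR: (y*a) (not simplifiable)
  at LLR: ((x+x)+9) (not simplifiable)
  at LLRL: (x+x) (not simplifiable)
  at R: (((b+z)*(15+(4*a)))*6) (not simplifiable)
  at RL: ((b+z)*(15+(4*a))) (not simplifiable)
  at RLL: (b+z) (not simplifiable)
  at RLR: (15+(4*a)) (not simplifiable)
  at RLRR: (4*a) (not simplifiable)
Result: no simplifiable subexpression found -> normal form.

Answer: yes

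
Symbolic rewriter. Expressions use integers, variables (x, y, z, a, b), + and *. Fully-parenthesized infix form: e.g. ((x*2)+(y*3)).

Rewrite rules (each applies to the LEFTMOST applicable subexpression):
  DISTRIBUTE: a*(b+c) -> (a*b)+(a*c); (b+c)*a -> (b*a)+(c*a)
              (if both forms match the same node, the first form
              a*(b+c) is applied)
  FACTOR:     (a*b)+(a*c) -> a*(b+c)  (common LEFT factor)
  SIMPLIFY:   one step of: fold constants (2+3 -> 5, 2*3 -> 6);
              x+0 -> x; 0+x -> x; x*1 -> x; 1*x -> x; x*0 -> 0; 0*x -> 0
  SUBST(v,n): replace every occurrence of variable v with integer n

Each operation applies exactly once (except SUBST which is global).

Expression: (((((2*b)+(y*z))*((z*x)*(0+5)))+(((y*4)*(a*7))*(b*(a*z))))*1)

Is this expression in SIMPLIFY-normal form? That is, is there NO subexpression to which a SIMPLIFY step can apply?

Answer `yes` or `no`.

Expression: (((((2*b)+(y*z))*((z*x)*(0+5)))+(((y*4)*(a*7))*(b*(a*z))))*1)
Scanning for simplifiable subexpressions (pre-order)...
  at root: (((((2*b)+(y*z))*((z*x)*(0+5)))+(((y*4)*(a*7))*(b*(a*z))))*1) (SIMPLIFIABLE)
  at L: ((((2*b)+(y*z))*((z*x)*(0+5)))+(((y*4)*(a*7))*(b*(a*z)))) (not simplifiable)
  at LL: (((2*b)+(y*z))*((z*x)*(0+5))) (not simplifiable)
  at LLL: ((2*b)+(y*z)) (not simplifiable)
  at LLLL: (2*b) (not simplifiable)
  at LLLR: (y*z) (not simplifiable)
  at LLR: ((z*x)*(0+5)) (not simplifiable)
  at LLRL: (z*x) (not simplifiable)
  at LLRR: (0+5) (SIMPLIFIABLE)
  at LR: (((y*4)*(a*7))*(b*(a*z))) (not simplifiable)
  at LRL: ((y*4)*(a*7)) (not simplifiable)
  at LRLL: (y*4) (not simplifiable)
  at LRLR: (a*7) (not simplifiable)
  at LRR: (b*(a*z)) (not simplifiable)
  at LRRR: (a*z) (not simplifiable)
Found simplifiable subexpr at path root: (((((2*b)+(y*z))*((z*x)*(0+5)))+(((y*4)*(a*7))*(b*(a*z))))*1)
One SIMPLIFY step would give: ((((2*b)+(y*z))*((z*x)*(0+5)))+(((y*4)*(a*7))*(b*(a*z))))
-> NOT in normal form.

Answer: no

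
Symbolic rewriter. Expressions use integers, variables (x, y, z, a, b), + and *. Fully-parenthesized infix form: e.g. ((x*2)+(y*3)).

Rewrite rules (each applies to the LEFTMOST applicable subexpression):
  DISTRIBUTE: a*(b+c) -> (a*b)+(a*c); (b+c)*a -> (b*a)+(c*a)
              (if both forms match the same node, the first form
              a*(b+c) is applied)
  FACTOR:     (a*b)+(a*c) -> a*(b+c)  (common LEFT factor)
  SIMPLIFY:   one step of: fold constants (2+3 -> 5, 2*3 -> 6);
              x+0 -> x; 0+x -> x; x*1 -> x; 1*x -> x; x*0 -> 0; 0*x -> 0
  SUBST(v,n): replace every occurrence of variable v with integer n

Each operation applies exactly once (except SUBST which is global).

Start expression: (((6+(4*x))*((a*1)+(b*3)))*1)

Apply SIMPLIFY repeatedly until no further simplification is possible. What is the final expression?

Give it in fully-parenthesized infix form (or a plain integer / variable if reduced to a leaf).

Start: (((6+(4*x))*((a*1)+(b*3)))*1)
Step 1: at root: (((6+(4*x))*((a*1)+(b*3)))*1) -> ((6+(4*x))*((a*1)+(b*3))); overall: (((6+(4*x))*((a*1)+(b*3)))*1) -> ((6+(4*x))*((a*1)+(b*3)))
Step 2: at RL: (a*1) -> a; overall: ((6+(4*x))*((a*1)+(b*3))) -> ((6+(4*x))*(a+(b*3)))
Fixed point: ((6+(4*x))*(a+(b*3)))

Answer: ((6+(4*x))*(a+(b*3)))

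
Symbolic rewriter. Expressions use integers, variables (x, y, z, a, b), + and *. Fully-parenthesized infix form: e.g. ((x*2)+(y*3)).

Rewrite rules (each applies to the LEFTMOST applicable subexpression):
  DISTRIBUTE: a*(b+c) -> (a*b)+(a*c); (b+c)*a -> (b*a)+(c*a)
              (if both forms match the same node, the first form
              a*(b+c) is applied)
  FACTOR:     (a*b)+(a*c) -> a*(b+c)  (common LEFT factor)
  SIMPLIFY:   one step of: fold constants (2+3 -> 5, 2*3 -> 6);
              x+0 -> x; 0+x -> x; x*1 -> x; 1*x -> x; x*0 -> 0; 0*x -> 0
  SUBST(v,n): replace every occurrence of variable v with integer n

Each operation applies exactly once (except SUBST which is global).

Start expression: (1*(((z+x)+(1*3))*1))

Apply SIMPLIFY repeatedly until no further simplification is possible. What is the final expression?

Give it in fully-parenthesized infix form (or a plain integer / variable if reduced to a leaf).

Start: (1*(((z+x)+(1*3))*1))
Step 1: at root: (1*(((z+x)+(1*3))*1)) -> (((z+x)+(1*3))*1); overall: (1*(((z+x)+(1*3))*1)) -> (((z+x)+(1*3))*1)
Step 2: at root: (((z+x)+(1*3))*1) -> ((z+x)+(1*3)); overall: (((z+x)+(1*3))*1) -> ((z+x)+(1*3))
Step 3: at R: (1*3) -> 3; overall: ((z+x)+(1*3)) -> ((z+x)+3)
Fixed point: ((z+x)+3)

Answer: ((z+x)+3)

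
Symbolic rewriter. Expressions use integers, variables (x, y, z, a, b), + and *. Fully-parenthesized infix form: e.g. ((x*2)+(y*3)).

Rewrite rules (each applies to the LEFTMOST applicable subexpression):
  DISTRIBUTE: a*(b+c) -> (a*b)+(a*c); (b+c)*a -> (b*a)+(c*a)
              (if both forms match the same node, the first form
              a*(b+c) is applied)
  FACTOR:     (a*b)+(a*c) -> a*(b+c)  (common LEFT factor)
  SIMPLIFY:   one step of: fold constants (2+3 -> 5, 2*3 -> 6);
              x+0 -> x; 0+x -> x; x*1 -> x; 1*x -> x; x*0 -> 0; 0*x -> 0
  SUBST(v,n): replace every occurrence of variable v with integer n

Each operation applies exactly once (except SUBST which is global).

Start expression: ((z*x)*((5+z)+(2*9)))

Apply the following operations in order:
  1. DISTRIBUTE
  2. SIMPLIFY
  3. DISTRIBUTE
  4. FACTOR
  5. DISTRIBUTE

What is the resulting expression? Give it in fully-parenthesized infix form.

Answer: ((((z*x)*5)+((z*x)*z))+((z*x)*18))

Derivation:
Start: ((z*x)*((5+z)+(2*9)))
Apply DISTRIBUTE at root (target: ((z*x)*((5+z)+(2*9)))): ((z*x)*((5+z)+(2*9))) -> (((z*x)*(5+z))+((z*x)*(2*9)))
Apply SIMPLIFY at RR (target: (2*9)): (((z*x)*(5+z))+((z*x)*(2*9))) -> (((z*x)*(5+z))+((z*x)*18))
Apply DISTRIBUTE at L (target: ((z*x)*(5+z))): (((z*x)*(5+z))+((z*x)*18)) -> ((((z*x)*5)+((z*x)*z))+((z*x)*18))
Apply FACTOR at L (target: (((z*x)*5)+((z*x)*z))): ((((z*x)*5)+((z*x)*z))+((z*x)*18)) -> (((z*x)*(5+z))+((z*x)*18))
Apply DISTRIBUTE at L (target: ((z*x)*(5+z))): (((z*x)*(5+z))+((z*x)*18)) -> ((((z*x)*5)+((z*x)*z))+((z*x)*18))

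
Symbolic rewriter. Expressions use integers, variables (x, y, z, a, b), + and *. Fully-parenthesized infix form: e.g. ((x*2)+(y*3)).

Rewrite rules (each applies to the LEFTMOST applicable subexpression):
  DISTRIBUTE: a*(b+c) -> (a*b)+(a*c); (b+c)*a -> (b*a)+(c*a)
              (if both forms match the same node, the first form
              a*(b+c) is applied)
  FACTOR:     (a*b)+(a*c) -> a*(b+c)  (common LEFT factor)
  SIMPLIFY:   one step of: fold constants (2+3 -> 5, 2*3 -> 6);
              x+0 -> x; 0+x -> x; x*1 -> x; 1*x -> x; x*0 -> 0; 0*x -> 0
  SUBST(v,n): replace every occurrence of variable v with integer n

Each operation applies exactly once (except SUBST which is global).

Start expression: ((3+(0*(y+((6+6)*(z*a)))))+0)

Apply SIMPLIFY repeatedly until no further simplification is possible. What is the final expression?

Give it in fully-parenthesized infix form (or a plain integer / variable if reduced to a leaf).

Start: ((3+(0*(y+((6+6)*(z*a)))))+0)
Step 1: at root: ((3+(0*(y+((6+6)*(z*a)))))+0) -> (3+(0*(y+((6+6)*(z*a))))); overall: ((3+(0*(y+((6+6)*(z*a)))))+0) -> (3+(0*(y+((6+6)*(z*a)))))
Step 2: at R: (0*(y+((6+6)*(z*a)))) -> 0; overall: (3+(0*(y+((6+6)*(z*a))))) -> (3+0)
Step 3: at root: (3+0) -> 3; overall: (3+0) -> 3
Fixed point: 3

Answer: 3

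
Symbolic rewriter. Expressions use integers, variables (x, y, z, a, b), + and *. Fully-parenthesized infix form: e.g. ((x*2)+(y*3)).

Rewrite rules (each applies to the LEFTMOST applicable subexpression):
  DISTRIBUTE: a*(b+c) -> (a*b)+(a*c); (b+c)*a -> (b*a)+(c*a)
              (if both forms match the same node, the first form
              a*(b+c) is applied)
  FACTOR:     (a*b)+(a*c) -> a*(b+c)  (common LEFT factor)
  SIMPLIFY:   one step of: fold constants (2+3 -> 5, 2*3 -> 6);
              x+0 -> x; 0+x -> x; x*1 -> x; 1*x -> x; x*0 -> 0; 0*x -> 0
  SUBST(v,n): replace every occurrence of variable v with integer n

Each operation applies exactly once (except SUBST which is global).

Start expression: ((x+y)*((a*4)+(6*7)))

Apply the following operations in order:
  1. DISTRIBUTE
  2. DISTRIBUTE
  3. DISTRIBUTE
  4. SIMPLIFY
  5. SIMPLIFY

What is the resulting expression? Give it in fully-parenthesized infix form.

Answer: (((x*(a*4))+(y*(a*4)))+((x*42)+(y*42)))

Derivation:
Start: ((x+y)*((a*4)+(6*7)))
Apply DISTRIBUTE at root (target: ((x+y)*((a*4)+(6*7)))): ((x+y)*((a*4)+(6*7))) -> (((x+y)*(a*4))+((x+y)*(6*7)))
Apply DISTRIBUTE at L (target: ((x+y)*(a*4))): (((x+y)*(a*4))+((x+y)*(6*7))) -> (((x*(a*4))+(y*(a*4)))+((x+y)*(6*7)))
Apply DISTRIBUTE at R (target: ((x+y)*(6*7))): (((x*(a*4))+(y*(a*4)))+((x+y)*(6*7))) -> (((x*(a*4))+(y*(a*4)))+((x*(6*7))+(y*(6*7))))
Apply SIMPLIFY at RLR (target: (6*7)): (((x*(a*4))+(y*(a*4)))+((x*(6*7))+(y*(6*7)))) -> (((x*(a*4))+(y*(a*4)))+((x*42)+(y*(6*7))))
Apply SIMPLIFY at RRR (target: (6*7)): (((x*(a*4))+(y*(a*4)))+((x*42)+(y*(6*7)))) -> (((x*(a*4))+(y*(a*4)))+((x*42)+(y*42)))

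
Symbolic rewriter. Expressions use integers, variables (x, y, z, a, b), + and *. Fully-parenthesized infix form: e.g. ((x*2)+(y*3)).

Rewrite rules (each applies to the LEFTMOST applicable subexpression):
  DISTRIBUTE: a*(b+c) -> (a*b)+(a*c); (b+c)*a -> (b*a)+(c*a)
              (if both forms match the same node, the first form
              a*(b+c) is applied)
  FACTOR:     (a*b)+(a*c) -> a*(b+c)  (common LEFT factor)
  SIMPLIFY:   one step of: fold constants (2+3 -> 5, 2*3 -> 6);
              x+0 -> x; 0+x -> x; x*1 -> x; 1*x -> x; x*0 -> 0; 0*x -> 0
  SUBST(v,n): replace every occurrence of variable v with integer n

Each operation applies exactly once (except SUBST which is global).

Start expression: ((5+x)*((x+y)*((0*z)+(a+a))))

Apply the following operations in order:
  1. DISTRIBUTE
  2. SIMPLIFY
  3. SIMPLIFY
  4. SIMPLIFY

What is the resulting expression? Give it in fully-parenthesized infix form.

Answer: ((5*((x+y)*(a+a)))+(x*((x+y)*(0+(a+a)))))

Derivation:
Start: ((5+x)*((x+y)*((0*z)+(a+a))))
Apply DISTRIBUTE at root (target: ((5+x)*((x+y)*((0*z)+(a+a))))): ((5+x)*((x+y)*((0*z)+(a+a)))) -> ((5*((x+y)*((0*z)+(a+a))))+(x*((x+y)*((0*z)+(a+a)))))
Apply SIMPLIFY at LRRL (target: (0*z)): ((5*((x+y)*((0*z)+(a+a))))+(x*((x+y)*((0*z)+(a+a))))) -> ((5*((x+y)*(0+(a+a))))+(x*((x+y)*((0*z)+(a+a)))))
Apply SIMPLIFY at LRR (target: (0+(a+a))): ((5*((x+y)*(0+(a+a))))+(x*((x+y)*((0*z)+(a+a))))) -> ((5*((x+y)*(a+a)))+(x*((x+y)*((0*z)+(a+a)))))
Apply SIMPLIFY at RRRL (target: (0*z)): ((5*((x+y)*(a+a)))+(x*((x+y)*((0*z)+(a+a))))) -> ((5*((x+y)*(a+a)))+(x*((x+y)*(0+(a+a)))))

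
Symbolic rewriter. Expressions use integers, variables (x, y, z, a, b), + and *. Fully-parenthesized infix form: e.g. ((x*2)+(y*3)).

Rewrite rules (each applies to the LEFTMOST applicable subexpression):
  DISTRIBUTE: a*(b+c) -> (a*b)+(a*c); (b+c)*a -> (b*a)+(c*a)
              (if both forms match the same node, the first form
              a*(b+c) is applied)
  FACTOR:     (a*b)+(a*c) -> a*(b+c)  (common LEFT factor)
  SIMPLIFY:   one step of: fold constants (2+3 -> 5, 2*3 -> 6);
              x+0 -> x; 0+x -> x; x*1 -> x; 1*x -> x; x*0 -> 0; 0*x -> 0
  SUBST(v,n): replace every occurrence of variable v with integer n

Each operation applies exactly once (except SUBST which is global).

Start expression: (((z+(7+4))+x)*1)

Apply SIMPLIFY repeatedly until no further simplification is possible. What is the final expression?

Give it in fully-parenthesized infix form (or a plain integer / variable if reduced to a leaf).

Start: (((z+(7+4))+x)*1)
Step 1: at root: (((z+(7+4))+x)*1) -> ((z+(7+4))+x); overall: (((z+(7+4))+x)*1) -> ((z+(7+4))+x)
Step 2: at LR: (7+4) -> 11; overall: ((z+(7+4))+x) -> ((z+11)+x)
Fixed point: ((z+11)+x)

Answer: ((z+11)+x)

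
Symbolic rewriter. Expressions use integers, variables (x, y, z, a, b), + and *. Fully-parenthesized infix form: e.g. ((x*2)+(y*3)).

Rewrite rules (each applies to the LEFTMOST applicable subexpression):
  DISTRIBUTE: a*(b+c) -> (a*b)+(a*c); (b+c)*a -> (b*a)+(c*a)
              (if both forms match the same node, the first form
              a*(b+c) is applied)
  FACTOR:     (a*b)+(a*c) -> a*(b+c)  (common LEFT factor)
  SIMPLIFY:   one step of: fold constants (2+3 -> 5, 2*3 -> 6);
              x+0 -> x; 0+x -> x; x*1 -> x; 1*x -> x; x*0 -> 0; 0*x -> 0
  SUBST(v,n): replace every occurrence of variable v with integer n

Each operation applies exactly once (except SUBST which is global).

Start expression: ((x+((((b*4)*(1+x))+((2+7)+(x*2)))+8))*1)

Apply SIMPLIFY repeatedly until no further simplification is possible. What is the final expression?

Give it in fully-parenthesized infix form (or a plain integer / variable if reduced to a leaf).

Start: ((x+((((b*4)*(1+x))+((2+7)+(x*2)))+8))*1)
Step 1: at root: ((x+((((b*4)*(1+x))+((2+7)+(x*2)))+8))*1) -> (x+((((b*4)*(1+x))+((2+7)+(x*2)))+8)); overall: ((x+((((b*4)*(1+x))+((2+7)+(x*2)))+8))*1) -> (x+((((b*4)*(1+x))+((2+7)+(x*2)))+8))
Step 2: at RLRL: (2+7) -> 9; overall: (x+((((b*4)*(1+x))+((2+7)+(x*2)))+8)) -> (x+((((b*4)*(1+x))+(9+(x*2)))+8))
Fixed point: (x+((((b*4)*(1+x))+(9+(x*2)))+8))

Answer: (x+((((b*4)*(1+x))+(9+(x*2)))+8))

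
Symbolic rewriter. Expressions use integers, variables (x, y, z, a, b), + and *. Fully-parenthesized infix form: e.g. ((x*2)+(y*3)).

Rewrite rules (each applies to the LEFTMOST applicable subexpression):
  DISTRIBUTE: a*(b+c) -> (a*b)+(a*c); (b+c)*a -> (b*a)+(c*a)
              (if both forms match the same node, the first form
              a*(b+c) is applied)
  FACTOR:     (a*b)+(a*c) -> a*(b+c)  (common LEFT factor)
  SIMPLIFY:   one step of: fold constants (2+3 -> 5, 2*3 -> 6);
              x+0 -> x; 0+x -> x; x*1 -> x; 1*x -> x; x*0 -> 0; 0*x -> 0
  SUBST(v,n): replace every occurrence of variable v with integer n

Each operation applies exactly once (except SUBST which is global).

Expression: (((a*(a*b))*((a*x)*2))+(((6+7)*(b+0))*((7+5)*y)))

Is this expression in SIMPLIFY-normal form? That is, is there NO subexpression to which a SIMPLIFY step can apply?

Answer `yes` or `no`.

Expression: (((a*(a*b))*((a*x)*2))+(((6+7)*(b+0))*((7+5)*y)))
Scanning for simplifiable subexpressions (pre-order)...
  at root: (((a*(a*b))*((a*x)*2))+(((6+7)*(b+0))*((7+5)*y))) (not simplifiable)
  at L: ((a*(a*b))*((a*x)*2)) (not simplifiable)
  at LL: (a*(a*b)) (not simplifiable)
  at LLR: (a*b) (not simplifiable)
  at LR: ((a*x)*2) (not simplifiable)
  at LRL: (a*x) (not simplifiable)
  at R: (((6+7)*(b+0))*((7+5)*y)) (not simplifiable)
  at RL: ((6+7)*(b+0)) (not simplifiable)
  at RLL: (6+7) (SIMPLIFIABLE)
  at RLR: (b+0) (SIMPLIFIABLE)
  at RR: ((7+5)*y) (not simplifiable)
  at RRL: (7+5) (SIMPLIFIABLE)
Found simplifiable subexpr at path RLL: (6+7)
One SIMPLIFY step would give: (((a*(a*b))*((a*x)*2))+((13*(b+0))*((7+5)*y)))
-> NOT in normal form.

Answer: no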